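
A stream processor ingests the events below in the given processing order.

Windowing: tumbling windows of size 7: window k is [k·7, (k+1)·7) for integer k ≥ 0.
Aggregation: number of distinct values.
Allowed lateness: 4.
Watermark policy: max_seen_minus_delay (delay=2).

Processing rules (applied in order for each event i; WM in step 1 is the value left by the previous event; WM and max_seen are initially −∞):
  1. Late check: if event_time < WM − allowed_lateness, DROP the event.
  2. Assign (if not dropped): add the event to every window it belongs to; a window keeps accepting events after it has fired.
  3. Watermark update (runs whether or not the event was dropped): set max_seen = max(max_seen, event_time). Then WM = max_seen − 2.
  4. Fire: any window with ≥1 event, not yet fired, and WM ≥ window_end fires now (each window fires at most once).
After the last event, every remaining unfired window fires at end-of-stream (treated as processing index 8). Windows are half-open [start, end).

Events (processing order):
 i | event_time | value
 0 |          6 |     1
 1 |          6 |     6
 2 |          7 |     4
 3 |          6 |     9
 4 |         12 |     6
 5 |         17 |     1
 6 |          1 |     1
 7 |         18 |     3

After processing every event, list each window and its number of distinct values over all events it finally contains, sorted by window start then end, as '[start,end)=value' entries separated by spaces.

i=0 t=6 v=1: → [0,7); WM=4
i=1 t=6 v=6: → [0,7); WM=4
i=2 t=7 v=4: → [7,14); WM=5
i=3 t=6 v=9: → [0,7); WM=5
i=4 t=12 v=6: → [7,14); WM=10; [0,7) fires=3
i=5 t=17 v=1: → [14,21); WM=15; [7,14) fires=2
i=6 t=1 v=1: DROP (t<15-4); WM=15
i=7 t=18 v=3: → [14,21); WM=16

[0,7)=3 [7,14)=2 [14,21)=2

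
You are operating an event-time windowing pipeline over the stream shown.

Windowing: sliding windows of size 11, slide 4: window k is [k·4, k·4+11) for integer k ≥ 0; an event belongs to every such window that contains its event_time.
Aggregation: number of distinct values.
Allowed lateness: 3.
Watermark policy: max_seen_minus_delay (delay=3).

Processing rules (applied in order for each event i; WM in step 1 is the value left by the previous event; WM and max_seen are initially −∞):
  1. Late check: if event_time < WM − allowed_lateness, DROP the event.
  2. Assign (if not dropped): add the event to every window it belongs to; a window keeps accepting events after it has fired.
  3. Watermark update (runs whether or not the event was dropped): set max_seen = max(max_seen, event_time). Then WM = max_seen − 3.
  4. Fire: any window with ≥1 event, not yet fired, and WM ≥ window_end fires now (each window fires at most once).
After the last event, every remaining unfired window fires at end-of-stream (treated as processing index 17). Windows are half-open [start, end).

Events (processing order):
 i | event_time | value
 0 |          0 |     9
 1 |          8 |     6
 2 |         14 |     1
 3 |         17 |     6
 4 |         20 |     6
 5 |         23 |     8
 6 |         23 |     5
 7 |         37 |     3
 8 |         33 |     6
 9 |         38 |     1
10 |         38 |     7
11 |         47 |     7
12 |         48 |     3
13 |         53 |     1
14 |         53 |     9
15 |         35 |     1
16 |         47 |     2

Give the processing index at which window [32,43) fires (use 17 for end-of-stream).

i=0 t=0 v=9: → [0,11); WM=-3
i=1 t=8 v=6: → [8,19),[4,15),[0,11); WM=5
i=2 t=14 v=1: → [12,23),[8,19),[4,15); WM=11; [0,11) fires=2
i=3 t=17 v=6: → [16,27),[12,23),[8,19); WM=14
i=4 t=20 v=6: → [20,31),[16,27),[12,23); WM=17; [4,15) fires=2
i=5 t=23 v=8: → [20,31),[16,27); WM=20; [8,19) fires=2
i=6 t=23 v=5: → [20,31),[16,27); WM=20
i=7 t=37 v=3: → [36,47),[32,43),[28,39); WM=34; [12,23) fires=2 [16,27) fires=3 [20,31) fires=3
i=8 t=33 v=6: → [32,43),[28,39),[24,35); WM=34
i=9 t=38 v=1: → [36,47),[32,43),[28,39); WM=35; [24,35) fires=1
i=10 t=38 v=7: → [36,47),[32,43),[28,39); WM=35
i=11 t=47 v=7: → [44,55),[40,51); WM=44; [28,39) fires=4 [32,43) fires=4
i=12 t=48 v=3: → [48,59),[44,55),[40,51); WM=45
i=13 t=53 v=1: → [52,63),[48,59),[44,55); WM=50; [36,47) fires=3
i=14 t=53 v=9: → [52,63),[48,59),[44,55); WM=50
i=15 t=35 v=1: DROP (t<50-3); WM=50
i=16 t=47 v=2: → [44,55),[40,51); WM=50

11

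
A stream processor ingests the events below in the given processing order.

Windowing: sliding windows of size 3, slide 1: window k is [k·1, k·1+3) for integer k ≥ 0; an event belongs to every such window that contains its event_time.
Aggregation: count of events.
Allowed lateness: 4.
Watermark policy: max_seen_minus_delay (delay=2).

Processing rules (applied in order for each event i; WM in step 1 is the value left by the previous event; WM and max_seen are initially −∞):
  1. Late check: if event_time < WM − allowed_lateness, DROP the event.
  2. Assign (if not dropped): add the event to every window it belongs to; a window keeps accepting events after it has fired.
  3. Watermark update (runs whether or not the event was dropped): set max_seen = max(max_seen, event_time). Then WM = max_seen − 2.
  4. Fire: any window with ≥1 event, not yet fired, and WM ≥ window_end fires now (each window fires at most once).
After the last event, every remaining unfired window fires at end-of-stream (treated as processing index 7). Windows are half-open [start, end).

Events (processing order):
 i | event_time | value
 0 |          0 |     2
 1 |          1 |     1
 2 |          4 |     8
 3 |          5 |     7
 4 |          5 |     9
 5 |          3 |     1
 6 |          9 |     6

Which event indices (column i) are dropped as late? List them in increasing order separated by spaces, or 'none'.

i=0 t=0 v=2: → [0,3); WM=-2
i=1 t=1 v=1: → [1,4),[0,3); WM=-1
i=2 t=4 v=8: → [4,7),[3,6),[2,5); WM=2
i=3 t=5 v=7: → [5,8),[4,7),[3,6); WM=3; [0,3) fires=2
i=4 t=5 v=9: → [5,8),[4,7),[3,6); WM=3
i=5 t=3 v=1: → [3,6),[2,5),[1,4); WM=3
i=6 t=9 v=6: → [9,12),[8,11),[7,10); WM=7; [1,4) fires=2 [2,5) fires=2 [3,6) fires=4 [4,7) fires=3

none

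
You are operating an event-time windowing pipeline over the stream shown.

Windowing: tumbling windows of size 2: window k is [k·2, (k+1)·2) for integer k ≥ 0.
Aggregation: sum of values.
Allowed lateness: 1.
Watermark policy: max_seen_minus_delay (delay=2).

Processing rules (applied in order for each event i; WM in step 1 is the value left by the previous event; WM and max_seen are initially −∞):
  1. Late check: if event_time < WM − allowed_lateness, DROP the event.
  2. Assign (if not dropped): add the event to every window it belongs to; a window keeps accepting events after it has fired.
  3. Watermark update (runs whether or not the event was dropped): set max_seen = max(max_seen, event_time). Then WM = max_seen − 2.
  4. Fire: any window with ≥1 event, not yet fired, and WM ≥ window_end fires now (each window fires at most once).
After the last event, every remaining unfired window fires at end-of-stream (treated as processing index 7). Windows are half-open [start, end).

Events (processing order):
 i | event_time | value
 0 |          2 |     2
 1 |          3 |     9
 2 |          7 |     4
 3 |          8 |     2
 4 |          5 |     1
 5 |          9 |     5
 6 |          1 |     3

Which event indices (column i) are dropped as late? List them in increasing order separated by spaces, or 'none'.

i=0 t=2 v=2: → [2,4); WM=0
i=1 t=3 v=9: → [2,4); WM=1
i=2 t=7 v=4: → [6,8); WM=5; [2,4) fires=11
i=3 t=8 v=2: → [8,10); WM=6
i=4 t=5 v=1: → [4,6); WM=6; [4,6) fires=1
i=5 t=9 v=5: → [8,10); WM=7
i=6 t=1 v=3: DROP (t<7-1); WM=7

6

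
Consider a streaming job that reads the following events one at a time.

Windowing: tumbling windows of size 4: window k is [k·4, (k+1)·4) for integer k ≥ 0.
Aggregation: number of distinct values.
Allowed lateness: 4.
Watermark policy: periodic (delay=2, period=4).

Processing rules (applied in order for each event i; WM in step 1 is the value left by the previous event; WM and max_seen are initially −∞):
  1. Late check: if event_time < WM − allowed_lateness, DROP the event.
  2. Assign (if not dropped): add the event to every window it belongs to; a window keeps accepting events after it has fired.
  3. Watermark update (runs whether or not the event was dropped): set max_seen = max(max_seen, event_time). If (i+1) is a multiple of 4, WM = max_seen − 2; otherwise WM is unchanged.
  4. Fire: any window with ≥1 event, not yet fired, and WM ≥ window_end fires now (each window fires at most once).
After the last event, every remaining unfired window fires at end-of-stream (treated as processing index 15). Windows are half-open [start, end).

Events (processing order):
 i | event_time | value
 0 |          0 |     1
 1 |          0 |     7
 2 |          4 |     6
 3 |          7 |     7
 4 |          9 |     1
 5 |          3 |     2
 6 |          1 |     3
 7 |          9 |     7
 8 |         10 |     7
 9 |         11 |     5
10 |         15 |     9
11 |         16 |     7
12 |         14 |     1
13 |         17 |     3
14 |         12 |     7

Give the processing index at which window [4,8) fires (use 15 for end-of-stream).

11

i=0 t=0 v=1: → [0,4); WM=−∞
i=1 t=0 v=7: → [0,4); WM=−∞
i=2 t=4 v=6: → [4,8); WM=−∞
i=3 t=7 v=7: → [4,8); WM=5; [0,4) fires=2
i=4 t=9 v=1: → [8,12); WM=5
i=5 t=3 v=2: → [0,4); WM=5
i=6 t=1 v=3: → [0,4); WM=5
i=7 t=9 v=7: → [8,12); WM=7
i=8 t=10 v=7: → [8,12); WM=7
i=9 t=11 v=5: → [8,12); WM=7
i=10 t=15 v=9: → [12,16); WM=7
i=11 t=16 v=7: → [16,20); WM=14; [4,8) fires=2 [8,12) fires=3
i=12 t=14 v=1: → [12,16); WM=14
i=13 t=17 v=3: → [16,20); WM=14
i=14 t=12 v=7: → [12,16); WM=14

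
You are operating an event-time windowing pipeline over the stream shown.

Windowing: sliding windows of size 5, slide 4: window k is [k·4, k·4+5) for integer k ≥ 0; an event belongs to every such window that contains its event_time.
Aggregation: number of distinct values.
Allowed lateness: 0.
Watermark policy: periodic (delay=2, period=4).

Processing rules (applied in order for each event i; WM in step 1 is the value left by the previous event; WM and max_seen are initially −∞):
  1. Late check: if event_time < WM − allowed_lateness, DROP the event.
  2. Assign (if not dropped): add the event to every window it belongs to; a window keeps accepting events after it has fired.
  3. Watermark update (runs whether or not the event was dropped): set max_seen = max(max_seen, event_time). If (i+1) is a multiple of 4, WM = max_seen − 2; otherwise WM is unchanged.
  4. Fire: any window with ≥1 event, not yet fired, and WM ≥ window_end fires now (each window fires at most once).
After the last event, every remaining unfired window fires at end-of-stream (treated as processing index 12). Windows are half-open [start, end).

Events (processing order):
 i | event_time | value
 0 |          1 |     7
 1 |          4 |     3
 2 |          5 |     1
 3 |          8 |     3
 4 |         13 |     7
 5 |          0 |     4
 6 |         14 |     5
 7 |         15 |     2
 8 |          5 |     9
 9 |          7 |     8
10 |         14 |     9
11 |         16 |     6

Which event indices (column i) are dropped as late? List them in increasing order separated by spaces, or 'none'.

5 8 9

i=0 t=1 v=7: → [0,5); WM=−∞
i=1 t=4 v=3: → [4,9),[0,5); WM=−∞
i=2 t=5 v=1: → [4,9); WM=−∞
i=3 t=8 v=3: → [8,13),[4,9); WM=6; [0,5) fires=2
i=4 t=13 v=7: → [12,17); WM=6
i=5 t=0 v=4: DROP (t<6-0); WM=6
i=6 t=14 v=5: → [12,17); WM=6
i=7 t=15 v=2: → [12,17); WM=13; [4,9) fires=2 [8,13) fires=1
i=8 t=5 v=9: DROP (t<13-0); WM=13
i=9 t=7 v=8: DROP (t<13-0); WM=13
i=10 t=14 v=9: → [12,17); WM=13
i=11 t=16 v=6: → [16,21),[12,17); WM=14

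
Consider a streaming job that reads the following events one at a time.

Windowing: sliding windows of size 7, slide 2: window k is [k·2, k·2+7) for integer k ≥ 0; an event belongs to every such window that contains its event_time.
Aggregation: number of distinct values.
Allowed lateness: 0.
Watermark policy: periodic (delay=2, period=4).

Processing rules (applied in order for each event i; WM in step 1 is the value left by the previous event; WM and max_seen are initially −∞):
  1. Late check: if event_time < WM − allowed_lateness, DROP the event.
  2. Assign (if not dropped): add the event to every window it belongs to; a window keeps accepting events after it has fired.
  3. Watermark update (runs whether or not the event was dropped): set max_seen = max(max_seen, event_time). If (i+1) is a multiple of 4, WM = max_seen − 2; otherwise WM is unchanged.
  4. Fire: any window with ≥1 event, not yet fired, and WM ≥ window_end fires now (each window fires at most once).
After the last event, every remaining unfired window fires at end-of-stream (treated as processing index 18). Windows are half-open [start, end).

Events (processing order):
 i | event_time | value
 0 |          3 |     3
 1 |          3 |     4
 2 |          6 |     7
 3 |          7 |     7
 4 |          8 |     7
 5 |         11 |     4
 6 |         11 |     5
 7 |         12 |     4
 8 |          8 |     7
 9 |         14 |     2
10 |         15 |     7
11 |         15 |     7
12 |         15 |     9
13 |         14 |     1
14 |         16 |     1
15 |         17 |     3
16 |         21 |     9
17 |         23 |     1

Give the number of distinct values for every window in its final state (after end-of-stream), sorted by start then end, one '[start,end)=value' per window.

i=0 t=3 v=3: → [2,9),[0,7); WM=−∞
i=1 t=3 v=4: → [2,9),[0,7); WM=−∞
i=2 t=6 v=7: → [6,13),[4,11),[2,9),[0,7); WM=−∞
i=3 t=7 v=7: → [6,13),[4,11),[2,9); WM=5
i=4 t=8 v=7: → [8,15),[6,13),[4,11),[2,9); WM=5
i=5 t=11 v=4: → [10,17),[8,15),[6,13); WM=5
i=6 t=11 v=5: → [10,17),[8,15),[6,13); WM=5
i=7 t=12 v=4: → [12,19),[10,17),[8,15),[6,13); WM=10; [0,7) fires=3 [2,9) fires=3
i=8 t=8 v=7: DROP (t<10-0); WM=10
i=9 t=14 v=2: → [14,21),[12,19),[10,17),[8,15); WM=10
i=10 t=15 v=7: → [14,21),[12,19),[10,17); WM=10
i=11 t=15 v=7: → [14,21),[12,19),[10,17); WM=13; [4,11) fires=1 [6,13) fires=3
i=12 t=15 v=9: → [14,21),[12,19),[10,17); WM=13
i=13 t=14 v=1: → [14,21),[12,19),[10,17),[8,15); WM=13
i=14 t=16 v=1: → [16,23),[14,21),[12,19),[10,17); WM=13
i=15 t=17 v=3: → [16,23),[14,21),[12,19); WM=15; [8,15) fires=5
i=16 t=21 v=9: → [20,27),[18,25),[16,23); WM=15
i=17 t=23 v=1: → [22,29),[20,27),[18,25); WM=15

[0,7)=3 [2,9)=3 [4,11)=1 [6,13)=3 [8,15)=5 [10,17)=6 [12,19)=6 [14,21)=5 [16,23)=3 [18,25)=2 [20,27)=2 [22,29)=1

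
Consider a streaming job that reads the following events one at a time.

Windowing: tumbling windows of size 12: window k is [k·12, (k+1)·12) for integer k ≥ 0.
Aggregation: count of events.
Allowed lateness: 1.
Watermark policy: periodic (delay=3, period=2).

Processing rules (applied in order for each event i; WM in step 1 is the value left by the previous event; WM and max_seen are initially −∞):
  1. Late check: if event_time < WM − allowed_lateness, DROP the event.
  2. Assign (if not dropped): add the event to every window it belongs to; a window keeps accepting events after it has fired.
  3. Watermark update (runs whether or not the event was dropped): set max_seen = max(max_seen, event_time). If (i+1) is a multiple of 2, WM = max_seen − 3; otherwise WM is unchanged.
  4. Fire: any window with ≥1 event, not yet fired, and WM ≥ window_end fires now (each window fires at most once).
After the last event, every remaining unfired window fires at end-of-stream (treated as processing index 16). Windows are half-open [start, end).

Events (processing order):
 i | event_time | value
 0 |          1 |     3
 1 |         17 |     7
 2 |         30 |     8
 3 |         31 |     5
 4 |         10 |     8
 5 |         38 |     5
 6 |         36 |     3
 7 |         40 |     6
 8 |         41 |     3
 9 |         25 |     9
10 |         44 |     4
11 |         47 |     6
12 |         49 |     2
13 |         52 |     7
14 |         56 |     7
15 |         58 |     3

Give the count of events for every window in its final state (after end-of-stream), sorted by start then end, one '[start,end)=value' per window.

i=0 t=1 v=3: → [0,12); WM=−∞
i=1 t=17 v=7: → [12,24); WM=14; [0,12) fires=1
i=2 t=30 v=8: → [24,36); WM=14
i=3 t=31 v=5: → [24,36); WM=28; [12,24) fires=1
i=4 t=10 v=8: DROP (t<28-1); WM=28
i=5 t=38 v=5: → [36,48); WM=35
i=6 t=36 v=3: → [36,48); WM=35
i=7 t=40 v=6: → [36,48); WM=37; [24,36) fires=2
i=8 t=41 v=3: → [36,48); WM=37
i=9 t=25 v=9: DROP (t<37-1); WM=38
i=10 t=44 v=4: → [36,48); WM=38
i=11 t=47 v=6: → [36,48); WM=44
i=12 t=49 v=2: → [48,60); WM=44
i=13 t=52 v=7: → [48,60); WM=49; [36,48) fires=6
i=14 t=56 v=7: → [48,60); WM=49
i=15 t=58 v=3: → [48,60); WM=55

[0,12)=1 [12,24)=1 [24,36)=2 [36,48)=6 [48,60)=4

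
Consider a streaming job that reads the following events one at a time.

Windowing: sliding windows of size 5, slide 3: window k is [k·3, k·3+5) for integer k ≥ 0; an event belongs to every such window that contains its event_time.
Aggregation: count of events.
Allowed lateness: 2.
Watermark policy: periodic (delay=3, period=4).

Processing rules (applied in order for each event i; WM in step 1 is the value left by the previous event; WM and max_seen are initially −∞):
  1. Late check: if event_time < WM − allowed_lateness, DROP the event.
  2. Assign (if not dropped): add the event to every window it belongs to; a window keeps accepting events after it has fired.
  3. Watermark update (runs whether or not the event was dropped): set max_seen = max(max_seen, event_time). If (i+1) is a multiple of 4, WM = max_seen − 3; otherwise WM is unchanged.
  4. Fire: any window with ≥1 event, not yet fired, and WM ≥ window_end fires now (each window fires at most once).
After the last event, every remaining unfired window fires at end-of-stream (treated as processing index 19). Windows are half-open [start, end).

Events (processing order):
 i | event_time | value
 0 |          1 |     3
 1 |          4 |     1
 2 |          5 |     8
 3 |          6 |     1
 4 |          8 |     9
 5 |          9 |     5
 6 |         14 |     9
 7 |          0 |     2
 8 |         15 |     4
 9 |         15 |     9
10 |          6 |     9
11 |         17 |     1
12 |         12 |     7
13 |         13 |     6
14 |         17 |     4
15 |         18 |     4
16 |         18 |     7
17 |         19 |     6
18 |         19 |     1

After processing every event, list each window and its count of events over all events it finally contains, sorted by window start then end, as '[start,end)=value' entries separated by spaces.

i=0 t=1 v=3: → [0,5); WM=−∞
i=1 t=4 v=1: → [3,8),[0,5); WM=−∞
i=2 t=5 v=8: → [3,8); WM=−∞
i=3 t=6 v=1: → [6,11),[3,8); WM=3
i=4 t=8 v=9: → [6,11); WM=3
i=5 t=9 v=5: → [9,14),[6,11); WM=3
i=6 t=14 v=9: → [12,17); WM=3
i=7 t=0 v=2: DROP (t<3-2); WM=11; [0,5) fires=2 [3,8) fires=3 [6,11) fires=3
i=8 t=15 v=4: → [15,20),[12,17); WM=11
i=9 t=15 v=9: → [15,20),[12,17); WM=11
i=10 t=6 v=9: DROP (t<11-2); WM=11
i=11 t=17 v=1: → [15,20); WM=14; [9,14) fires=1
i=12 t=12 v=7: → [12,17),[9,14); WM=14
i=13 t=13 v=6: → [12,17),[9,14); WM=14
i=14 t=17 v=4: → [15,20); WM=14
i=15 t=18 v=4: → [18,23),[15,20); WM=15
i=16 t=18 v=7: → [18,23),[15,20); WM=15
i=17 t=19 v=6: → [18,23),[15,20); WM=15
i=18 t=19 v=1: → [18,23),[15,20); WM=15

[0,5)=2 [3,8)=3 [6,11)=3 [9,14)=3 [12,17)=5 [15,20)=8 [18,23)=4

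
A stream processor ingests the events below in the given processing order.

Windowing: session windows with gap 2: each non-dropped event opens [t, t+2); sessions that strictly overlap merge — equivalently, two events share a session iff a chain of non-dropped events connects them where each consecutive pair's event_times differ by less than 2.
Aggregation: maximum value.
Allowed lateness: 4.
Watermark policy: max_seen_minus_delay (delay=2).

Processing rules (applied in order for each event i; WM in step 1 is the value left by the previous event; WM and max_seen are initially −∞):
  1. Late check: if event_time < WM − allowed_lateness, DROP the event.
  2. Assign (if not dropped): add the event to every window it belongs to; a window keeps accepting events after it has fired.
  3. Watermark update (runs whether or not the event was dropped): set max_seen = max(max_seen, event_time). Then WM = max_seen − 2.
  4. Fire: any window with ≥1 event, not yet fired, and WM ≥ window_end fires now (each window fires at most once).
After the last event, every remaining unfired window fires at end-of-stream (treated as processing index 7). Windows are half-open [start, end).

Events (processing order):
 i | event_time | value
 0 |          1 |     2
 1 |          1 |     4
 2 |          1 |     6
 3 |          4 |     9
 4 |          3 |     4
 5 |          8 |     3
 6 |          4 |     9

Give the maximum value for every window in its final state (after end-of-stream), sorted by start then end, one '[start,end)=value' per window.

i=0 t=1 v=2: → [1,3); WM=-1
i=1 t=1 v=4: → [1,3); WM=-1
i=2 t=1 v=6: → [1,3); WM=-1
i=3 t=4 v=9: → [4,6); WM=2
i=4 t=3 v=4: → [3,6); WM=2
i=5 t=8 v=3: → [8,10); WM=6
i=6 t=4 v=9: → [3,6); WM=6

[1,3)=6 [3,6)=9 [8,10)=3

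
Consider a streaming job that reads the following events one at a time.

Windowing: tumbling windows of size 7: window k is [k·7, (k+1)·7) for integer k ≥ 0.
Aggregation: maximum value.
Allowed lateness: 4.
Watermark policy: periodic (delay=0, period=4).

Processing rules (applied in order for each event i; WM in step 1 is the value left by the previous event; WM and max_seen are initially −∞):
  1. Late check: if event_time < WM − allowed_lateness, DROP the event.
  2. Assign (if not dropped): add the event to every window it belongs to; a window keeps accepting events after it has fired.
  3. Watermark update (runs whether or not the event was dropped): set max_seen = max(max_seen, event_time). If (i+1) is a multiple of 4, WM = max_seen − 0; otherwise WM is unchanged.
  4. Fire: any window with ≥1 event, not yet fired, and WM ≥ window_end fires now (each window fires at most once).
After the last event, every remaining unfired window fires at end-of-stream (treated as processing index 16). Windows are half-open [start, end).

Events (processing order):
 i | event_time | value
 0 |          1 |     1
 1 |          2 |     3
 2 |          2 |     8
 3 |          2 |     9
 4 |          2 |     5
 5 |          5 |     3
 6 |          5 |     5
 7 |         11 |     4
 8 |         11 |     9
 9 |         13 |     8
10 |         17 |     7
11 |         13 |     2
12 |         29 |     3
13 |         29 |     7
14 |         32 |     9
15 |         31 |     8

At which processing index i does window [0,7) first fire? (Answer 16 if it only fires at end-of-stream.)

7

i=0 t=1 v=1: → [0,7); WM=−∞
i=1 t=2 v=3: → [0,7); WM=−∞
i=2 t=2 v=8: → [0,7); WM=−∞
i=3 t=2 v=9: → [0,7); WM=2
i=4 t=2 v=5: → [0,7); WM=2
i=5 t=5 v=3: → [0,7); WM=2
i=6 t=5 v=5: → [0,7); WM=2
i=7 t=11 v=4: → [7,14); WM=11; [0,7) fires=9
i=8 t=11 v=9: → [7,14); WM=11
i=9 t=13 v=8: → [7,14); WM=11
i=10 t=17 v=7: → [14,21); WM=11
i=11 t=13 v=2: → [7,14); WM=17; [7,14) fires=9
i=12 t=29 v=3: → [28,35); WM=17
i=13 t=29 v=7: → [28,35); WM=17
i=14 t=32 v=9: → [28,35); WM=17
i=15 t=31 v=8: → [28,35); WM=32; [14,21) fires=7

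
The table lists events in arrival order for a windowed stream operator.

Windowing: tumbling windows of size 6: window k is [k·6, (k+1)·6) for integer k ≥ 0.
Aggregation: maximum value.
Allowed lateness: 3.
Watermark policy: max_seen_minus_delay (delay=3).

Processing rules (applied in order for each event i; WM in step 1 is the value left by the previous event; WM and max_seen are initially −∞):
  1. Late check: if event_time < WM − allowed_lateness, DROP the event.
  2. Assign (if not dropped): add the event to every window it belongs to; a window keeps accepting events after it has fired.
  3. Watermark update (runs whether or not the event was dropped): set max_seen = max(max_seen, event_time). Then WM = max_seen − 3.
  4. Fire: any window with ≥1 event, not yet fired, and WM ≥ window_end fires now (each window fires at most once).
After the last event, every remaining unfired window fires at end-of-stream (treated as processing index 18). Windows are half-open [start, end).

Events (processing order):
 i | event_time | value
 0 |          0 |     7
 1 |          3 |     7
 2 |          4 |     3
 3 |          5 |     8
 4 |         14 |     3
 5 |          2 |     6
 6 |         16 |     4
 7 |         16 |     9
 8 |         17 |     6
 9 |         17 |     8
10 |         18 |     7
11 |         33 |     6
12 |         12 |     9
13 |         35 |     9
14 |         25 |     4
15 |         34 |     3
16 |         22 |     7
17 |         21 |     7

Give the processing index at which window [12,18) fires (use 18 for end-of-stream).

11

i=0 t=0 v=7: → [0,6); WM=-3
i=1 t=3 v=7: → [0,6); WM=0
i=2 t=4 v=3: → [0,6); WM=1
i=3 t=5 v=8: → [0,6); WM=2
i=4 t=14 v=3: → [12,18); WM=11; [0,6) fires=8
i=5 t=2 v=6: DROP (t<11-3); WM=11
i=6 t=16 v=4: → [12,18); WM=13
i=7 t=16 v=9: → [12,18); WM=13
i=8 t=17 v=6: → [12,18); WM=14
i=9 t=17 v=8: → [12,18); WM=14
i=10 t=18 v=7: → [18,24); WM=15
i=11 t=33 v=6: → [30,36); WM=30; [12,18) fires=9 [18,24) fires=7
i=12 t=12 v=9: DROP (t<30-3); WM=30
i=13 t=35 v=9: → [30,36); WM=32
i=14 t=25 v=4: DROP (t<32-3); WM=32
i=15 t=34 v=3: → [30,36); WM=32
i=16 t=22 v=7: DROP (t<32-3); WM=32
i=17 t=21 v=7: DROP (t<32-3); WM=32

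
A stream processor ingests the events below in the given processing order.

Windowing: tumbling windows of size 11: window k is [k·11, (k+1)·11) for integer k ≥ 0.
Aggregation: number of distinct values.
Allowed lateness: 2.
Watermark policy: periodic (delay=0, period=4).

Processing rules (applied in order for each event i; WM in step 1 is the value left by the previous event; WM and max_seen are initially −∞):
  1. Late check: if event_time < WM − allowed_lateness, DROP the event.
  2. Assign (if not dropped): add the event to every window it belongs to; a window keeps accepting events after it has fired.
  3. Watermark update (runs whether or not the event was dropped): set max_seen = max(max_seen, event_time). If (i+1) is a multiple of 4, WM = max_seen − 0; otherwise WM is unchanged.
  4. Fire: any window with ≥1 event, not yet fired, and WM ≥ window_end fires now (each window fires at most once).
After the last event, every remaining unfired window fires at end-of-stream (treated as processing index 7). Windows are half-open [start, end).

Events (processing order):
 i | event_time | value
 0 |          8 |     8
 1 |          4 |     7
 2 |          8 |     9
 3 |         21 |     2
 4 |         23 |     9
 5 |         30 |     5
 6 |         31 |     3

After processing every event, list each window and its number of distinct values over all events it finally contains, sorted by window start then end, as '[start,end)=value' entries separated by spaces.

i=0 t=8 v=8: → [0,11); WM=−∞
i=1 t=4 v=7: → [0,11); WM=−∞
i=2 t=8 v=9: → [0,11); WM=−∞
i=3 t=21 v=2: → [11,22); WM=21; [0,11) fires=3
i=4 t=23 v=9: → [22,33); WM=21
i=5 t=30 v=5: → [22,33); WM=21
i=6 t=31 v=3: → [22,33); WM=21

[0,11)=3 [11,22)=1 [22,33)=3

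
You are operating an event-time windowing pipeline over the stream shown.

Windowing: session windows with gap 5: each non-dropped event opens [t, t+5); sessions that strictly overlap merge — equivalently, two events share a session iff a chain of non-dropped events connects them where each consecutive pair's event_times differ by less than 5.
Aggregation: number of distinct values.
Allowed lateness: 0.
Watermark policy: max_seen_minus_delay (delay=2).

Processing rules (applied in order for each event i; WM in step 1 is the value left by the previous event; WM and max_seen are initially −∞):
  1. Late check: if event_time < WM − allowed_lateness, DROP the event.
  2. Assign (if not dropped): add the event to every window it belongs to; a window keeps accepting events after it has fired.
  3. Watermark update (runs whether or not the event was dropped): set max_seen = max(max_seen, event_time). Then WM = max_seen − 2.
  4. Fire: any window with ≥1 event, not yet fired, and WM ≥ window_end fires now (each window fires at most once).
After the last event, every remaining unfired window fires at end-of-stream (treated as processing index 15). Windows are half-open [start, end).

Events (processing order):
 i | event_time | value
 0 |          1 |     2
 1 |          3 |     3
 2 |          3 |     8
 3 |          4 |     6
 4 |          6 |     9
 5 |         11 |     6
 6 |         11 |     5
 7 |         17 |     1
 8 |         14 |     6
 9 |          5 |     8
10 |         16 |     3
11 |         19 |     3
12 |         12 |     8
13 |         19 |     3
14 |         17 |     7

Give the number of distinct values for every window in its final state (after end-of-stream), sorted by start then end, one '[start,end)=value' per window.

i=0 t=1 v=2: → [1,6); WM=-1
i=1 t=3 v=3: → [1,8); WM=1
i=2 t=3 v=8: → [1,8); WM=1
i=3 t=4 v=6: → [1,9); WM=2
i=4 t=6 v=9: → [1,11); WM=4
i=5 t=11 v=6: → [11,16); WM=9
i=6 t=11 v=5: → [11,16); WM=9
i=7 t=17 v=1: → [17,22); WM=15
i=8 t=14 v=6: DROP (t<15-0); WM=15
i=9 t=5 v=8: DROP (t<15-0); WM=15
i=10 t=16 v=3: → [16,22); WM=15
i=11 t=19 v=3: → [16,24); WM=17
i=12 t=12 v=8: DROP (t<17-0); WM=17
i=13 t=19 v=3: → [16,24); WM=17
i=14 t=17 v=7: → [16,24); WM=17

[1,11)=5 [11,16)=2 [16,24)=3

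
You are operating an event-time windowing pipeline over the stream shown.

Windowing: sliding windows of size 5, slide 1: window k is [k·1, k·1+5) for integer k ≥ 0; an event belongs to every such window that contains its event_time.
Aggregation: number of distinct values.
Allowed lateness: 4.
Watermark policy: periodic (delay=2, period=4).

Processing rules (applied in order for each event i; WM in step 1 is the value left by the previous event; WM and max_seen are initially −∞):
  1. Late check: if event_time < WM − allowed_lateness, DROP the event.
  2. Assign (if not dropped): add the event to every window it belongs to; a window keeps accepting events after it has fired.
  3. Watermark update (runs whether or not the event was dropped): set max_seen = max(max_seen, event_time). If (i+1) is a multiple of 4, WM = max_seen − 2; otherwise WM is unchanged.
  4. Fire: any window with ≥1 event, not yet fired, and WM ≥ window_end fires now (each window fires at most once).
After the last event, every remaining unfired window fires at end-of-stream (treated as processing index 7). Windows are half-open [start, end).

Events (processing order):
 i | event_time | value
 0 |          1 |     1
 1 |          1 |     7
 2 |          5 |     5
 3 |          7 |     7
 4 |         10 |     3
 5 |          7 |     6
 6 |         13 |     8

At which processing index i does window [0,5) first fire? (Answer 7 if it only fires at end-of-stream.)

3

i=0 t=1 v=1: → [1,6),[0,5); WM=−∞
i=1 t=1 v=7: → [1,6),[0,5); WM=−∞
i=2 t=5 v=5: → [5,10),[4,9),[3,8),[2,7),[1,6); WM=−∞
i=3 t=7 v=7: → [7,12),[6,11),[5,10),[4,9),[3,8); WM=5; [0,5) fires=2
i=4 t=10 v=3: → [10,15),[9,14),[8,13),[7,12),[6,11); WM=5
i=5 t=7 v=6: → [7,12),[6,11),[5,10),[4,9),[3,8); WM=5
i=6 t=13 v=8: → [13,18),[12,17),[11,16),[10,15),[9,14); WM=5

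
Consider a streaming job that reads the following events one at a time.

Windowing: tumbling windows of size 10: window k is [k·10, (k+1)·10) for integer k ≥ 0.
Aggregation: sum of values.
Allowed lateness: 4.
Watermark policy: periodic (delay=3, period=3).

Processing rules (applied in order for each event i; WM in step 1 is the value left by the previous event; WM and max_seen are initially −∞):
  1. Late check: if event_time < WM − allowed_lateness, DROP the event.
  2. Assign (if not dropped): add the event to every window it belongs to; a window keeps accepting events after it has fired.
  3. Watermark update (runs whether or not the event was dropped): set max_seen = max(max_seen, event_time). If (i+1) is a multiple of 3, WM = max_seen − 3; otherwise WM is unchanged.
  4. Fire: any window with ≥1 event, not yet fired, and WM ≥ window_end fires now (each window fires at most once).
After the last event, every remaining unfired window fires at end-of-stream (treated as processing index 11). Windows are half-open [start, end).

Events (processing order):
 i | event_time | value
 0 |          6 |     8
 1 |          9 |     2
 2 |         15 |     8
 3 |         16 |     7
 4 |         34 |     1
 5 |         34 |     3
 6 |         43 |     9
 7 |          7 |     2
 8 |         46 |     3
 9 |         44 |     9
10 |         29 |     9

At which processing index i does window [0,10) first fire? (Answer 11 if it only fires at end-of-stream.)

i=0 t=6 v=8: → [0,10); WM=−∞
i=1 t=9 v=2: → [0,10); WM=−∞
i=2 t=15 v=8: → [10,20); WM=12; [0,10) fires=10
i=3 t=16 v=7: → [10,20); WM=12
i=4 t=34 v=1: → [30,40); WM=12
i=5 t=34 v=3: → [30,40); WM=31; [10,20) fires=15
i=6 t=43 v=9: → [40,50); WM=31
i=7 t=7 v=2: DROP (t<31-4); WM=31
i=8 t=46 v=3: → [40,50); WM=43; [30,40) fires=4
i=9 t=44 v=9: → [40,50); WM=43
i=10 t=29 v=9: DROP (t<43-4); WM=43

2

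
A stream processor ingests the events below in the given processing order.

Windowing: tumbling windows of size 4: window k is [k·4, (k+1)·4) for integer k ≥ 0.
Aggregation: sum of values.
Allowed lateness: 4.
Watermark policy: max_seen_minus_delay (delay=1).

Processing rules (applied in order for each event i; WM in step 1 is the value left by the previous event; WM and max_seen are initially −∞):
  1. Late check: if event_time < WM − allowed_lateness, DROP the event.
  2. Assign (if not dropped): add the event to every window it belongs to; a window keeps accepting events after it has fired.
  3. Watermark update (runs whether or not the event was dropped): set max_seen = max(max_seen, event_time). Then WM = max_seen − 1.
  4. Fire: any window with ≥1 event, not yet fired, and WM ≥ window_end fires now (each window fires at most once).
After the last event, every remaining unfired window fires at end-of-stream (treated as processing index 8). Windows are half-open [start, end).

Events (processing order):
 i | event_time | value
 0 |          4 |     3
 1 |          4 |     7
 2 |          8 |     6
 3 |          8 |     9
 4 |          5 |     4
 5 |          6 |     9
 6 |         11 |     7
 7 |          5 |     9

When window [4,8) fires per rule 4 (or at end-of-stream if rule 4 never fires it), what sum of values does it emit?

23

i=0 t=4 v=3: → [4,8); WM=3
i=1 t=4 v=7: → [4,8); WM=3
i=2 t=8 v=6: → [8,12); WM=7
i=3 t=8 v=9: → [8,12); WM=7
i=4 t=5 v=4: → [4,8); WM=7
i=5 t=6 v=9: → [4,8); WM=7
i=6 t=11 v=7: → [8,12); WM=10; [4,8) fires=23
i=7 t=5 v=9: DROP (t<10-4); WM=10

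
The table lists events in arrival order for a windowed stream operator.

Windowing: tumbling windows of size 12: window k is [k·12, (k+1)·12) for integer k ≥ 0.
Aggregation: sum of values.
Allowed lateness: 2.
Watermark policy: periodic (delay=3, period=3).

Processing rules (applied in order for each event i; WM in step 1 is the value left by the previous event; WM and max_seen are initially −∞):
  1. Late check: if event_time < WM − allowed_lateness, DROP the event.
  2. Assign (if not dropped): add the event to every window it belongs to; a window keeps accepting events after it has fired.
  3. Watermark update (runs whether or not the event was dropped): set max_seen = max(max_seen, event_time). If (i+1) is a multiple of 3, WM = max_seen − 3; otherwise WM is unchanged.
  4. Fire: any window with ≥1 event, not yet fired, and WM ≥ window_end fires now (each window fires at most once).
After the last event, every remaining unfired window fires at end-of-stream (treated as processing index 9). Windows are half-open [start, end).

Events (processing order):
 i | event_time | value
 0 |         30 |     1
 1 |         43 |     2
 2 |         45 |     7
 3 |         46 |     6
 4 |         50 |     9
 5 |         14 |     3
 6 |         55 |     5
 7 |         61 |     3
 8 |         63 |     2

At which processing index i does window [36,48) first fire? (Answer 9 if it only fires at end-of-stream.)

i=0 t=30 v=1: → [24,36); WM=−∞
i=1 t=43 v=2: → [36,48); WM=−∞
i=2 t=45 v=7: → [36,48); WM=42; [24,36) fires=1
i=3 t=46 v=6: → [36,48); WM=42
i=4 t=50 v=9: → [48,60); WM=42
i=5 t=14 v=3: DROP (t<42-2); WM=47
i=6 t=55 v=5: → [48,60); WM=47
i=7 t=61 v=3: → [60,72); WM=47
i=8 t=63 v=2: → [60,72); WM=60; [36,48) fires=15 [48,60) fires=14

8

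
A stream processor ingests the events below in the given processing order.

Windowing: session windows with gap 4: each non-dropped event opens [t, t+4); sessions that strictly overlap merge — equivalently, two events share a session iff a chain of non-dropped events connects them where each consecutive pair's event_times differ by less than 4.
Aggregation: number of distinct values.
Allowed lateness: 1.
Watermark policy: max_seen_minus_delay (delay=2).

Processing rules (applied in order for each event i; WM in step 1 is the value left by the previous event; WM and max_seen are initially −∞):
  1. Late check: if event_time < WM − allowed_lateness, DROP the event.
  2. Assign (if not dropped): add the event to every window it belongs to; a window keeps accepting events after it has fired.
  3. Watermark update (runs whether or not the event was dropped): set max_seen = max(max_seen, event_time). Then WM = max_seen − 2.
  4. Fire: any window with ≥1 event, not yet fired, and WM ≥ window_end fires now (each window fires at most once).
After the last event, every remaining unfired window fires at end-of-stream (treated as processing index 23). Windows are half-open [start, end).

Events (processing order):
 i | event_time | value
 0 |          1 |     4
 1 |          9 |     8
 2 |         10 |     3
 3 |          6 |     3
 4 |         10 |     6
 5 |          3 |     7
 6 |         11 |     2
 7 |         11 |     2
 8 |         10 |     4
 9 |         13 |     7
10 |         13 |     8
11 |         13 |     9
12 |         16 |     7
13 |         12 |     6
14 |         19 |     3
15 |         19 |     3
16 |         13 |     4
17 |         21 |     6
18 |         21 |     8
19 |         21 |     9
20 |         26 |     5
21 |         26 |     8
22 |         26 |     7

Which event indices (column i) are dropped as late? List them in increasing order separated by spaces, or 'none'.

i=0 t=1 v=4: → [1,5); WM=-1
i=1 t=9 v=8: → [9,13); WM=7
i=2 t=10 v=3: → [9,14); WM=8
i=3 t=6 v=3: DROP (t<8-1); WM=8
i=4 t=10 v=6: → [9,14); WM=8
i=5 t=3 v=7: DROP (t<8-1); WM=8
i=6 t=11 v=2: → [9,15); WM=9
i=7 t=11 v=2: → [9,15); WM=9
i=8 t=10 v=4: → [9,15); WM=9
i=9 t=13 v=7: → [9,17); WM=11
i=10 t=13 v=8: → [9,17); WM=11
i=11 t=13 v=9: → [9,17); WM=11
i=12 t=16 v=7: → [9,20); WM=14
i=13 t=12 v=6: DROP (t<14-1); WM=14
i=14 t=19 v=3: → [9,23); WM=17
i=15 t=19 v=3: → [9,23); WM=17
i=16 t=13 v=4: DROP (t<17-1); WM=17
i=17 t=21 v=6: → [9,25); WM=19
i=18 t=21 v=8: → [9,25); WM=19
i=19 t=21 v=9: → [9,25); WM=19
i=20 t=26 v=5: → [26,30); WM=24
i=21 t=26 v=8: → [26,30); WM=24
i=22 t=26 v=7: → [26,30); WM=24

3 5 13 16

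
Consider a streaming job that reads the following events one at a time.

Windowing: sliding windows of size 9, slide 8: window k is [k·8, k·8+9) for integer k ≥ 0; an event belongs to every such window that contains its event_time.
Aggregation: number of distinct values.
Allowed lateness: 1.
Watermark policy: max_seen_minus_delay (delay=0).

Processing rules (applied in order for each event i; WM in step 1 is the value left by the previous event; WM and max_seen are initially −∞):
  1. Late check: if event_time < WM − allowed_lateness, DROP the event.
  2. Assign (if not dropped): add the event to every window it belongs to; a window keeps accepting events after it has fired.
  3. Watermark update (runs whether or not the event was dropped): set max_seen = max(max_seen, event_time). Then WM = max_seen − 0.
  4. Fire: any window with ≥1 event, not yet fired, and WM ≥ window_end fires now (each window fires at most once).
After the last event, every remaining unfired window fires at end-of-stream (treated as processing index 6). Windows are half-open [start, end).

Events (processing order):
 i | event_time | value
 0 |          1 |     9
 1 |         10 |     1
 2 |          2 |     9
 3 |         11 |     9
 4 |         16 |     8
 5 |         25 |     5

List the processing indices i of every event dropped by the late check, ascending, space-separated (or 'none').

i=0 t=1 v=9: → [0,9); WM=1
i=1 t=10 v=1: → [8,17); WM=10; [0,9) fires=1
i=2 t=2 v=9: DROP (t<10-1); WM=10
i=3 t=11 v=9: → [8,17); WM=11
i=4 t=16 v=8: → [16,25),[8,17); WM=16
i=5 t=25 v=5: → [24,33); WM=25; [8,17) fires=3 [16,25) fires=1

2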